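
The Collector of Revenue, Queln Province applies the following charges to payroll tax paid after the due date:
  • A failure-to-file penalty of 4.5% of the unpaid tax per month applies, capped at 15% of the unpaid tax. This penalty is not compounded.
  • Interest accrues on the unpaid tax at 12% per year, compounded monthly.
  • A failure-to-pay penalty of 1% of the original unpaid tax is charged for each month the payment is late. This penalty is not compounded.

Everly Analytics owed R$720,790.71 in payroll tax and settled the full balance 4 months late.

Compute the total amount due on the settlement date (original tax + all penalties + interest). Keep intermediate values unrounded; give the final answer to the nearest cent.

Failure-to-file: 4 × 4.5% × R$720,790.71 = R$129,742.33…, capped at 15% × R$720,790.71 = R$108,118.61…
Failure-to-pay penalty = 1% × R$720,790.71 × 4 mo = R$28,831.63…
Interest (12%/yr ÷ 12 = 1%/month): R$720,790.71 × ((1 + 0.01)^4 − 1) = R$29,266.9932…
Total = R$720,790.71 + R$136,950.2349 + R$29,266.9932… = R$887,007.94

R$887,007.94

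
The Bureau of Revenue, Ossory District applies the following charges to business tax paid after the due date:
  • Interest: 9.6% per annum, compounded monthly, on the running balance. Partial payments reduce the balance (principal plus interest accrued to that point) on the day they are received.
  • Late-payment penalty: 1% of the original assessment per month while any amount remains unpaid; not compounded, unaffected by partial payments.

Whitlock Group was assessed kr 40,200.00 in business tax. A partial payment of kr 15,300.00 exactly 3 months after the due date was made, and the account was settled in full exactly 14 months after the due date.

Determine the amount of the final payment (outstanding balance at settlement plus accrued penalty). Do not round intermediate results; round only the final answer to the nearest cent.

kr 33,870.61

Monthly rate = 9.6% ÷ 12 = 0.8%
Balance at month 3: kr 40,200.0000 × (1 + 0.008)^3 = kr 41,172.5390…
After kr 15,300.00 payment: kr 41,172.5390… − kr 15,300.00 = kr 25,872.5390…
Balance at month 14: kr 25,872.5390… × (1 + 0.008)^11 = kr 28,242.6148…
Penalty: 14 × 1% × kr 40,200.00 = kr 5,628.00
Final settlement = outstanding balance + penalty = kr 28,242.6148… + kr 5,628.00 = kr 33,870.61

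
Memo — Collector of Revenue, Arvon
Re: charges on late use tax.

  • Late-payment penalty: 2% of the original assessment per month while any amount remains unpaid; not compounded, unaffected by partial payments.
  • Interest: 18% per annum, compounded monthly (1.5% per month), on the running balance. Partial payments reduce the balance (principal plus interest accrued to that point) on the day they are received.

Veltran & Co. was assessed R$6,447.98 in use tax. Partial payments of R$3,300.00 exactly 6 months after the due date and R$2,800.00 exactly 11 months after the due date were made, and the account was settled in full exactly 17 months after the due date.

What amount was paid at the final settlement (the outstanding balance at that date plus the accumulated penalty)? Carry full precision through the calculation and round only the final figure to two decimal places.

R$3,548.57

Balance at month 6: R$6,447.9800 × (1 + 0.015)^6 = R$7,050.5003…
After R$3,300.00 payment: R$7,050.5003… − R$3,300.00 = R$3,750.5003…
Balance at month 11: R$3,750.5003… × (1 + 0.015)^5 = R$4,040.3540…
After R$2,800.00 payment: R$4,040.3540… − R$2,800.00 = R$1,240.3540…
Balance at month 17: R$1,240.3540… × (1 + 0.015)^6 = R$1,356.2567…
Penalty: 17 × 2% × R$6,447.98 = R$2,192.31…
Final settlement = outstanding balance + penalty = R$1,356.2567… + R$2,192.31… = R$3,548.57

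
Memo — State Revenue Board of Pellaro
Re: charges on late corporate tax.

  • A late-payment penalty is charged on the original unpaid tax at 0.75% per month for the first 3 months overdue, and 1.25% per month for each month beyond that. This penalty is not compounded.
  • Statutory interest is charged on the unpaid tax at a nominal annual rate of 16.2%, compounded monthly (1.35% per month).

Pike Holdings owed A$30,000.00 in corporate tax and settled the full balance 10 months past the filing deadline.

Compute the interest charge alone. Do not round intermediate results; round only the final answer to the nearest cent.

Interest: A$30,000.00 × ((1 + 0.0135)^10 − 1) = A$30,000.00 × 0.1435036… = A$4,305.1075…

A$4,305.11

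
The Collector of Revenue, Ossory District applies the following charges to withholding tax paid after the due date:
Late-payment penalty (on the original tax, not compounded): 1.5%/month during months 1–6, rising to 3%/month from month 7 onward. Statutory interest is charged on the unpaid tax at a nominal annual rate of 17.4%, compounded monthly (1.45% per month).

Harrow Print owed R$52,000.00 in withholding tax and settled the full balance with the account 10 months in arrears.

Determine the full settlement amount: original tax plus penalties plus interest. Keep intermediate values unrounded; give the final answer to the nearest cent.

R$70,971.50

Penalty, months 1–6: 6 × 1.5% × R$52,000.00 = R$4,680.00
Penalty, months 7–10: 4 × 3% × R$52,000.00 = R$6,240.00
Interest: R$52,000.00 × ((1 + 0.0145)^10 − 1) = R$52,000.00 × 0.1548365… = R$8,051.4996…
Total = R$52,000.00 + R$10,920.0000 + R$8,051.4996… = R$70,971.50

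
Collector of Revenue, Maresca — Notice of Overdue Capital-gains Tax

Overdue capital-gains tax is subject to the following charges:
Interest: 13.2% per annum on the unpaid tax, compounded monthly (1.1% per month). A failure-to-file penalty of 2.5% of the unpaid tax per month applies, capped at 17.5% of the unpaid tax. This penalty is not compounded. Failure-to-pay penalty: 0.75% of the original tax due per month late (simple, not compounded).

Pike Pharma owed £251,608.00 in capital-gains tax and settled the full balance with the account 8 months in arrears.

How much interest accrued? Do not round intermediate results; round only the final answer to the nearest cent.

£23,012.97

Interest: £251,608.00 × ((1 + 0.011)^8 − 1) = £251,608.00 × 0.0914636… = £23,012.9659…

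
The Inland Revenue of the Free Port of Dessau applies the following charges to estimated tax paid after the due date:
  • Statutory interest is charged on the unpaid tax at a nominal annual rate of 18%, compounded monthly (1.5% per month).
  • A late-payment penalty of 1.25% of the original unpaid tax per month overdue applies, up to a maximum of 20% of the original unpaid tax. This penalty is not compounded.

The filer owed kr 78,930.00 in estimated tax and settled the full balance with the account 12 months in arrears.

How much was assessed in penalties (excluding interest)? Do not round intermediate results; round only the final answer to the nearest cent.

kr 11,839.50

Penalty: 12 × 1.25% × kr 78,930.00 = kr 11,839.50 (below the 20% cap of kr 15,786.00)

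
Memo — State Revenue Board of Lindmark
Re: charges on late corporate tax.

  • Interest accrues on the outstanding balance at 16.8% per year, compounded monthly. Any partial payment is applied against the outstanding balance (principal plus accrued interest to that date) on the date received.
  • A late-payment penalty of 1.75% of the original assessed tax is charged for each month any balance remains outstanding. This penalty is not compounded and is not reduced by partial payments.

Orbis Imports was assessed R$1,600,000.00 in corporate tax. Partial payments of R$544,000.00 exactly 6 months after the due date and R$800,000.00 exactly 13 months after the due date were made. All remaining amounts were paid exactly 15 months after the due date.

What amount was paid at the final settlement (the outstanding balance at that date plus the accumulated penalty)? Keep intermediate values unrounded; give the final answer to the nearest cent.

R$951,944.85

Monthly rate = 16.8% ÷ 12 = 1.4%
Balance at month 6: R$1,600,000.0000 × (1 + 0.014)^6 = R$1,739,192.7352…
After R$544,000.00 payment: R$1,739,192.7352… − R$544,000.00 = R$1,195,192.7352…
Balance at month 13: R$1,195,192.7352… × (1 + 0.014)^7 = R$1,317,357.4434…
After R$800,000.00 payment: R$1,317,357.4434… − R$800,000.00 = R$517,357.4434…
Balance at month 15: R$517,357.4434… × (1 + 0.014)^2 = R$531,944.8539…
Penalty: 15 × 1.75% × R$1,600,000.00 = R$420,000.00
Final settlement = outstanding balance + penalty = R$531,944.8539… + R$420,000.00 = R$951,944.85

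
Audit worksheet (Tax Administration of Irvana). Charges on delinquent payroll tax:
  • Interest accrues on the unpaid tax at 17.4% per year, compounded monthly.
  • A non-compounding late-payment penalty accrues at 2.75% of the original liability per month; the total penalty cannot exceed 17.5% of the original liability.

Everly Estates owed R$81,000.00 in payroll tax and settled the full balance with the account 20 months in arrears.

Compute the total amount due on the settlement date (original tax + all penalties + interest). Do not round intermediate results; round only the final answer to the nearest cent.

Penalty (uncapped): 20 × 2.75% × R$81,000.00 = R$44,550.00; cap = 17.5% × R$81,000.00 = R$14,175.00 → penalty = R$14,175.00
Interest (17.4%/yr ÷ 12 = 1.45%/month): R$81,000.00 × ((1 + 0.0145)^20 − 1) = R$27,025.4406…
Total = R$81,000.00 + R$14,175.0000 + R$27,025.4406… = R$122,200.44

R$122,200.44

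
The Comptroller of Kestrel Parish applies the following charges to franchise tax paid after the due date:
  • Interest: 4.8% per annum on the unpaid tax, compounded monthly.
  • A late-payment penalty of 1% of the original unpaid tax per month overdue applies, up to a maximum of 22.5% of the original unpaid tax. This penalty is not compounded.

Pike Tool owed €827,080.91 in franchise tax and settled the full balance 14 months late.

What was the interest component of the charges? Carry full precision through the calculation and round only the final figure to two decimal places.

€47,540.24

Interest (4.8%/yr ÷ 12 = 0.4%/month): €827,080.91 × ((1 + 0.004)^14 − 1) = €47,540.2421…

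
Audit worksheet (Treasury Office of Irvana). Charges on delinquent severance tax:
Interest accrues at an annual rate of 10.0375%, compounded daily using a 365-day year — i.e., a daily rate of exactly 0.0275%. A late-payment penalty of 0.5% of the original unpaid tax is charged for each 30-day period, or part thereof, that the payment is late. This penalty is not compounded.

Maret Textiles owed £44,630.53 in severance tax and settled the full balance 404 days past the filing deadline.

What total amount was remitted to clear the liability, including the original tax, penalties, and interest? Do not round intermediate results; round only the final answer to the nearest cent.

£52,998.29

Penalty periods: ⌈404/30⌉ = 14; penalty = 14 × 0.5% × £44,630.53 = £3,124.14…
Interest: £44,630.53 × ((1 + 0.000275)^404 − 1) = £44,630.53 × 0.11748958… = £5,243.6224…
Total = £44,630.53 + £3,124.1371 + £5,243.6224… = £52,998.29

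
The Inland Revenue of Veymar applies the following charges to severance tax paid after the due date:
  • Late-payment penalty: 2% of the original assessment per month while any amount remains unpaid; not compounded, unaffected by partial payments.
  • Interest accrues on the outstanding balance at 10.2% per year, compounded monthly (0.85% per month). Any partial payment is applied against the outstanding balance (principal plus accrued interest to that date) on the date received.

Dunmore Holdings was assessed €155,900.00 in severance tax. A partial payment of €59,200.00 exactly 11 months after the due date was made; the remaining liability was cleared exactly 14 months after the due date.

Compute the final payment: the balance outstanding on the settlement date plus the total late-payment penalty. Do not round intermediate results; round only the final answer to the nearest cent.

Balance at month 11: €155,900.0000 × (1 + 0.0085)^11 = €171,112.2268…
After €59,200.00 payment: €171,112.2268… − €59,200.00 = €111,912.2268…
Balance at month 14: €111,912.2268… × (1 + 0.0085)^3 = €114,790.3143…
Penalty: 14 × 2% × €155,900.00 = €43,652.00
Final settlement = outstanding balance + penalty = €114,790.3143… + €43,652.00 = €158,442.31

€158,442.31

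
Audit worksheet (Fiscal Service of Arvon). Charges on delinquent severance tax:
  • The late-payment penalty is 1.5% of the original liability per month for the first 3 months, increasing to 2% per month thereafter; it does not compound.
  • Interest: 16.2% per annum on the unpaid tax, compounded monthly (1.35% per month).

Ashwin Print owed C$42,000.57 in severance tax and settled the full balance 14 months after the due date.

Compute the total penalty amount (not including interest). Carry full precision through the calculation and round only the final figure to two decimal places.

Penalty, months 1–3: 3 × 1.5% × C$42,000.57 = C$1,890.03…
Penalty, months 4–14: 11 × 2% × C$42,000.57 = C$9,240.13…
Total penalty = C$1,890.03… + C$9,240.13… = C$11,130.15

C$11,130.15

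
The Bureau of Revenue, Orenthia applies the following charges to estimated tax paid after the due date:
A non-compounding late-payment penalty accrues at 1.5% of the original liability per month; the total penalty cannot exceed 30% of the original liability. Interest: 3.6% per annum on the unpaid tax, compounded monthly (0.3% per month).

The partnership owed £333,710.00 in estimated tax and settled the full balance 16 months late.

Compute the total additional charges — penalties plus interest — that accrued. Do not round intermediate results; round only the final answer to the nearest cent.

£96,473.98

Penalty: 16 × 1.5% × £333,710.00 = £80,090.40 (below the 30% cap of £100,113.00)
Interest: £333,710.00 × ((1 + 0.003)^16 − 1) = £333,710.00 × 0.0490953… = £16,383.5820…
Penalties + interest = £80,090.4000 + £16,383.5820… = £96,473.98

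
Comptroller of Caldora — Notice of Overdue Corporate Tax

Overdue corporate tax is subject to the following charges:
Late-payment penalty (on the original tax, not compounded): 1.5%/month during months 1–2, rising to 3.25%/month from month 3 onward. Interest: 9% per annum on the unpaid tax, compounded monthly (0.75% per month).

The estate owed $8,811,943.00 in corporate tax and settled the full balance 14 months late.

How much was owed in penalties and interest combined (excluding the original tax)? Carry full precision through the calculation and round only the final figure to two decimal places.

Penalty, months 1–2: 2 × 1.5% × $8,811,943.00 = $264,358.29
Penalty, months 3–14: 12 × 3.25% × $8,811,943.00 = $3,436,657.77
Interest: $8,811,943.00 × ((1 + 0.0075)^14 − 1) = $8,811,943.00 × 0.1102755… = $971,741.6650…
Penalties + interest = $3,701,016.0600 + $971,741.6650… = $4,672,757.73

$4,672,757.73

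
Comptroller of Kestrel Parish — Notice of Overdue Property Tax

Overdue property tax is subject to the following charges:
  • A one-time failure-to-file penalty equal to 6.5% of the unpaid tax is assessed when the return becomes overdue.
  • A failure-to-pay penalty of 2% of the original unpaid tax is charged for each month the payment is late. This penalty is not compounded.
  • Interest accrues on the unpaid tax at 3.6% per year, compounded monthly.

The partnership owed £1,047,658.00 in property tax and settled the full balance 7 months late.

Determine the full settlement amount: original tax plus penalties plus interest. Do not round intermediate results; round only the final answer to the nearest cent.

£1,284,627.71

Failure-to-file penalty: 6.5% × £1,047,658.00 = £68,097.77
Failure-to-pay penalty: 7 × 2% × £1,047,658.00 = £146,672.12
Interest (3.6%/yr ÷ 12 = 0.3%/month): £1,047,658.00 × ((1 + 0.003)^7 − 1) = £22,199.8184…
Total = £1,047,658.00 + £214,769.8900 + £22,199.8184… = £1,284,627.71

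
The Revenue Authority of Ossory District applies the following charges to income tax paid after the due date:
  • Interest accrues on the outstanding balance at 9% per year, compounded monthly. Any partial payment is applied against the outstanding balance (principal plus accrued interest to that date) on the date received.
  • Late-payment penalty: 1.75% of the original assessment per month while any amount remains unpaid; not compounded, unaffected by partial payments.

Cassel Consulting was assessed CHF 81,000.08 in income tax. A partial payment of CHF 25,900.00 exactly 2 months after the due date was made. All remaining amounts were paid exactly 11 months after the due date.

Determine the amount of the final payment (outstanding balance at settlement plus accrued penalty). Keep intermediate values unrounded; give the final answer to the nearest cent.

Monthly rate = 9% ÷ 12 = 0.75%
Balance at month 2: CHF 81,000.0800 × (1 + 0.0075)^2 = CHF 82,219.6375…
After CHF 25,900.00 payment: CHF 82,219.6375… − CHF 25,900.00 = CHF 56,319.6375…
Balance at month 11: CHF 56,319.6375… × (1 + 0.0075)^9 = CHF 60,237.2787…
Penalty: 11 × 1.75% × CHF 81,000.08 = CHF 15,592.52…
Final settlement = outstanding balance + penalty = CHF 60,237.2787… + CHF 15,592.52… = CHF 75,829.79

CHF 75,829.79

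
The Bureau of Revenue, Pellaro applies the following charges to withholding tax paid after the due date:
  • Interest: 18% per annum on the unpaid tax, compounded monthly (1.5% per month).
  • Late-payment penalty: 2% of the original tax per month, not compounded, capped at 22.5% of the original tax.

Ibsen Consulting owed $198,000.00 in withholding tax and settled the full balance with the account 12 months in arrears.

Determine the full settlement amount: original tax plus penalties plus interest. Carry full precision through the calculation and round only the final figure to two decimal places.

$281,282.40

Penalty (uncapped): 12 × 2% × $198,000.00 = $47,520.00; cap = 22.5% × $198,000.00 = $44,550.00 → penalty = $44,550.00
Interest: $198,000.00 × ((1 + 0.015)^12 − 1) = $198,000.00 × 0.1956182… = $38,732.3979…
Total = $198,000.00 + $44,550.0000 + $38,732.3979… = $281,282.40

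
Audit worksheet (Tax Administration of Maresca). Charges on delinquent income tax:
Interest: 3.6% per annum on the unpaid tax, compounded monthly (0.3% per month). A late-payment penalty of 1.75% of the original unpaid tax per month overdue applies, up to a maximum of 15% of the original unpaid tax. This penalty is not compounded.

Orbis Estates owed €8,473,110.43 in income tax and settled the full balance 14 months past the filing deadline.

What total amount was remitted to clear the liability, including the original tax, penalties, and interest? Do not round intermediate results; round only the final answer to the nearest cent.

€10,106,971.07

Penalty (uncapped): 14 × 1.75% × €8,473,110.43 = €2,075,912.06…; cap = 15% × €8,473,110.43 = €1,270,966.56… → penalty = €1,270,966.56…
Interest: €8,473,110.43 × ((1 + 0.003)^14 − 1) = €8,473,110.43 × 0.0428289… = €362,894.0804…
Total = €8,473,110.43 + €1,270,966.5645 + €362,894.0804… = €10,106,971.07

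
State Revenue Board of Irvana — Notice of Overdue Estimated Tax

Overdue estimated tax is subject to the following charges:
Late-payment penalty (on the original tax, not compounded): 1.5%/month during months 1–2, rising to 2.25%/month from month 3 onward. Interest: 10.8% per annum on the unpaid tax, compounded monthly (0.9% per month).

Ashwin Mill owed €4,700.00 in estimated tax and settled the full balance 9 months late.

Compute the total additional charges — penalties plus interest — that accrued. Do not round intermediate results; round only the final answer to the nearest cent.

Penalty, months 1–2: 2 × 1.5% × €4,700.00 = €141.00
Penalty, months 3–9: 7 × 2.25% × €4,700.00 = €740.25
Interest: €4,700.00 × ((1 + 0.009)^9 − 1) = €4,700.00 × 0.0839781… = €394.6969…
Penalties + interest = €881.2500 + €394.6969… = €1,275.95

€1,275.95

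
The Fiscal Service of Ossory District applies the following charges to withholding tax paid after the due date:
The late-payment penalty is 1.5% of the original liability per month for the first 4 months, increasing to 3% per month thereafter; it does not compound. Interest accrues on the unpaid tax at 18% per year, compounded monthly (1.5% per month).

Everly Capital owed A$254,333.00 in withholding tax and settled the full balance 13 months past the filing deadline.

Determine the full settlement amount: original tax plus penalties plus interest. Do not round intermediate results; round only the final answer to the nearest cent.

Penalty, months 1–4: 4 × 1.5% × A$254,333.00 = A$15,259.98
Penalty, months 5–13: 9 × 3% × A$254,333.00 = A$68,669.91
Interest: A$254,333.00 × ((1 + 0.015)^13 − 1) = A$254,333.00 × 0.2135524… = A$54,313.4337…
Total = A$254,333.00 + A$83,929.8900 + A$54,313.4337… = A$392,576.32

A$392,576.32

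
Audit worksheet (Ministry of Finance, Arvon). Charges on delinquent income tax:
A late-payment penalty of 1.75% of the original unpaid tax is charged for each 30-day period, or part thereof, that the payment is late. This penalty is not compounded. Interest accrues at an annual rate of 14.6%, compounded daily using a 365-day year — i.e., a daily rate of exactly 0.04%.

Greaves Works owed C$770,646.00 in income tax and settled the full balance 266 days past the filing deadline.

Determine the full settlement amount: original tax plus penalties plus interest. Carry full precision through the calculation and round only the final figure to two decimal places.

C$978,522.39

Penalty periods: ⌈266/30⌉ = 9; penalty = 9 × 1.75% × C$770,646.00 = C$121,376.75…
Interest: C$770,646.00 × ((1 + 0.0004)^266 − 1) = C$770,646.00 × 0.11224303… = C$86,499.6434…
Total = C$770,646.00 + C$121,376.7450 + C$86,499.6434… = C$978,522.39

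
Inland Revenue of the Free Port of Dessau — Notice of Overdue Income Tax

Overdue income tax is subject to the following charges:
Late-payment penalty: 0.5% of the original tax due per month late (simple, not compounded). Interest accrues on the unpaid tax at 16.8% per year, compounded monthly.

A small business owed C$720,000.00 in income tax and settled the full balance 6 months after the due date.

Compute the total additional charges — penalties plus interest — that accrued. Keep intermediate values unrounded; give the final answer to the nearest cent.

Late-payment penalty: 6 × 0.5% × C$720,000.00 = C$21,600.00
Interest (16.8%/yr ÷ 12 = 1.4%/month): C$720,000.00 × ((1 + 0.014)^6 − 1) = C$62,636.7308…
Penalties + interest = C$21,600.0000 + C$62,636.7308… = C$84,236.73

C$84,236.73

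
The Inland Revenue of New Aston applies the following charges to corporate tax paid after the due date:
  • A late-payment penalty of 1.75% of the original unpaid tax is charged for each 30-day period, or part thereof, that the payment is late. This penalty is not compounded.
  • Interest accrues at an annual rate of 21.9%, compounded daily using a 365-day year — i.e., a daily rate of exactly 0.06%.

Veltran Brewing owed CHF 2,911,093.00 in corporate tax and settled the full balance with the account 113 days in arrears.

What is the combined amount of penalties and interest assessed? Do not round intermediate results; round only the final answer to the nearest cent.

CHF 407,930.00

Penalty periods: ⌈113/30⌉ = 4; penalty = 4 × 1.75% × CHF 2,911,093.00 = CHF 203,776.51
Interest: CHF 2,911,093.00 × ((1 + 0.0006)^113 − 1) = CHF 2,911,093.00 × 0.07012950… = CHF 204,153.4933…
Penalties + interest = CHF 203,776.5100 + CHF 204,153.4933… = CHF 407,930.00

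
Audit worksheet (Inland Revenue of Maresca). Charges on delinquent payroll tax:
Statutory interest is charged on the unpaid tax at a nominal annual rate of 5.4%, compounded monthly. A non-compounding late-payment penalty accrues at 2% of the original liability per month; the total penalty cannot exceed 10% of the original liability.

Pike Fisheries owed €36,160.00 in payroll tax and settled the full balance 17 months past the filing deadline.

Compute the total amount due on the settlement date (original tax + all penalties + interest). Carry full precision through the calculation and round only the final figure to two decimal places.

Penalty (uncapped): 17 × 2% × €36,160.00 = €12,294.40; cap = 10% × €36,160.00 = €3,616.00 → penalty = €3,616.00
Interest (5.4%/yr ÷ 12 = 0.45%/month): €36,160.00 × ((1 + 0.0045)^17 − 1) = €2,868.1010…
Total = €36,160.00 + €3,616.0000 + €2,868.1010… = €42,644.10

€42,644.10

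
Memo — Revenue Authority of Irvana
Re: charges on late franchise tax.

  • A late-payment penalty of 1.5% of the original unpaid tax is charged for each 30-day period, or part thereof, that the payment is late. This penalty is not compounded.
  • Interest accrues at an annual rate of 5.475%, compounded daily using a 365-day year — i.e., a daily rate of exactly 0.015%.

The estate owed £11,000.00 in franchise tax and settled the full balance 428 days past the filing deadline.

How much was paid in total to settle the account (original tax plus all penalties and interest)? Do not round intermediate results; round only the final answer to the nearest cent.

Penalty periods: ⌈428/30⌉ = 15; penalty = 15 × 1.5% × £11,000.00 = £2,475.00
Interest: £11,000.00 × ((1 + 0.00015)^428 − 1) = £11,000.00 × 0.06630050… = £729.3056…
Total = £11,000.00 + £2,475.0000 + £729.3056… = £14,204.31

£14,204.31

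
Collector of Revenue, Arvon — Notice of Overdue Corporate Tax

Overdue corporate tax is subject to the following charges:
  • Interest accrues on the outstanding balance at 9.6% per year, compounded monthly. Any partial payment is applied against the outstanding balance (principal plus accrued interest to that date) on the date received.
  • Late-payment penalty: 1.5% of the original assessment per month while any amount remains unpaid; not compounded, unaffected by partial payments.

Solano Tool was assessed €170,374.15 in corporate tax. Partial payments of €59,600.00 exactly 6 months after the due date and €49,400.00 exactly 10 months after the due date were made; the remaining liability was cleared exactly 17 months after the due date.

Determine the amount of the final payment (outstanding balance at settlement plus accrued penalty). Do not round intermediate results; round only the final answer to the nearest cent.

€121,241.00

Monthly rate = 9.6% ÷ 12 = 0.8%
Balance at month 6: €170,374.1500 × (1 + 0.008)^6 = €178,717.4235…
After €59,600.00 payment: €178,717.4235… − €59,600.00 = €119,117.4235…
Balance at month 10: €119,117.4235… × (1 + 0.008)^4 = €122,975.1666…
After €49,400.00 payment: €122,975.1666… − €49,400.00 = €73,575.1666…
Balance at month 17: €73,575.1666… × (1 + 0.008)^7 = €77,795.5900…
Penalty: 17 × 1.5% × €170,374.15 = €43,445.41…
Final settlement = outstanding balance + penalty = €77,795.5900… + €43,445.41… = €121,241.00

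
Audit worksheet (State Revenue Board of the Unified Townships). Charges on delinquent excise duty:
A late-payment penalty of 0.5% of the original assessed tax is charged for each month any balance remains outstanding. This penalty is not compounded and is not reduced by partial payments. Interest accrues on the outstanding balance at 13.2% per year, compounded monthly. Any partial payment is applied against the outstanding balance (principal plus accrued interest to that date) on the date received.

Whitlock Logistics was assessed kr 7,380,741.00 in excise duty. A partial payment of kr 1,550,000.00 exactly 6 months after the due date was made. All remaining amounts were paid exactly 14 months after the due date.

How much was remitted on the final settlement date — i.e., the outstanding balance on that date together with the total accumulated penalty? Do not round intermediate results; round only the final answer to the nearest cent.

Monthly rate = 13.2% ÷ 12 = 1.1%
Balance at month 6: kr 7,380,741.0000 × (1 + 0.011)^6 = kr 7,881,464.0543…
After kr 1,550,000.00 payment: kr 7,881,464.0543… − kr 1,550,000.00 = kr 6,331,464.0543…
Balance at month 14: kr 6,331,464.0543… × (1 + 0.011)^8 = kr 6,910,562.3597…
Penalty: 14 × 0.5% × kr 7,380,741.00 = kr 516,651.87
Final settlement = outstanding balance + penalty = kr 6,910,562.3597… + kr 516,651.87 = kr 7,427,214.23

kr 7,427,214.23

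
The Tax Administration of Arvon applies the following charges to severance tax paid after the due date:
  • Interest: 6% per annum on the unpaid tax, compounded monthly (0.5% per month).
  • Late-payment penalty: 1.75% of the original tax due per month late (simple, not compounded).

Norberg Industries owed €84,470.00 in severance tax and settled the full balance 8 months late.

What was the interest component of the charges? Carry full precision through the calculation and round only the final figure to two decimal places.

€3,438.52

Interest: €84,470.00 × ((1 + 0.005)^8 − 1) = €84,470.00 × 0.0407070… = €3,438.5240…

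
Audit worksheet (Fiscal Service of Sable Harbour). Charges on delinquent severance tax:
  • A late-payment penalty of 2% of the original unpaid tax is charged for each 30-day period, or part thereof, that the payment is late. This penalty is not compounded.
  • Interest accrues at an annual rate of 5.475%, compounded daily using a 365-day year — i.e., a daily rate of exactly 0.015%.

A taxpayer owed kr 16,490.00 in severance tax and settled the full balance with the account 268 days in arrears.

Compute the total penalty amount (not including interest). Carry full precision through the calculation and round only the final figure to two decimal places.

kr 2,968.20

Penalty periods: ⌈268/30⌉ = 9; penalty = 9 × 2% × kr 16,490.00 = kr 2,968.20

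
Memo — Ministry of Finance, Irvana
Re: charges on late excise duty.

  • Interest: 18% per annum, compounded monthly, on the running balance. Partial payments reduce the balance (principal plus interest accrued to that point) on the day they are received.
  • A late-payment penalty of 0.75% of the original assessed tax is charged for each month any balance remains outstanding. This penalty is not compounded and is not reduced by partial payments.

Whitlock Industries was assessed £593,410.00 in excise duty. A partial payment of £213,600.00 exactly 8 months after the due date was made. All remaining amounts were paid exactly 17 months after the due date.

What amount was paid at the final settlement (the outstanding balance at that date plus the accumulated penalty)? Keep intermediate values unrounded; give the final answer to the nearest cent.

£595,755.82

Monthly rate = 18% ÷ 12 = 1.5%
Balance at month 8: £593,410.0000 × (1 + 0.015)^8 = £668,471.9658…
After £213,600.00 payment: £668,471.9658… − £213,600.00 = £454,871.9658…
Balance at month 17: £454,871.9658… × (1 + 0.015)^9 = £520,096.0458…
Penalty: 17 × 0.75% × £593,410.00 = £75,659.78…
Final settlement = outstanding balance + penalty = £520,096.0458… + £75,659.78… = £595,755.82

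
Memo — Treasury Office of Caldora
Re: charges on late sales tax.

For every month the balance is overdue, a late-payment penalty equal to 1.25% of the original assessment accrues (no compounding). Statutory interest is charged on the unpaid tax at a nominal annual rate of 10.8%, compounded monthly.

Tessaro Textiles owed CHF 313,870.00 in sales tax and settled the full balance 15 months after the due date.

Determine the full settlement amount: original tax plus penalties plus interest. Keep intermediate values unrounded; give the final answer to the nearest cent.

Late-payment penalty = 1.25% × CHF 313,870.00 × 15 mo = CHF 58,850.63…
Interest (10.8%/yr ÷ 12 = 0.9%/month): CHF 313,870.00 × ((1 + 0.009)^15 − 1) = CHF 45,148.8909…
Total = CHF 313,870.00 + CHF 58,850.6250 + CHF 45,148.8909… = CHF 417,869.52

CHF 417,869.52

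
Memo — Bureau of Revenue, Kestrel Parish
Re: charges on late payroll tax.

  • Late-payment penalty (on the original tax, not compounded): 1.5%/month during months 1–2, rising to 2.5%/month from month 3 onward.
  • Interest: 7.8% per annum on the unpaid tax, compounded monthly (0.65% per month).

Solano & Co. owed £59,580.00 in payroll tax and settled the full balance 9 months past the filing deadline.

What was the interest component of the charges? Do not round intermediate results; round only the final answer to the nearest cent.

£3,577.44

Interest: £59,580.00 × ((1 + 0.0065)^9 − 1) = £59,580.00 × 0.0600443… = £3,577.4391…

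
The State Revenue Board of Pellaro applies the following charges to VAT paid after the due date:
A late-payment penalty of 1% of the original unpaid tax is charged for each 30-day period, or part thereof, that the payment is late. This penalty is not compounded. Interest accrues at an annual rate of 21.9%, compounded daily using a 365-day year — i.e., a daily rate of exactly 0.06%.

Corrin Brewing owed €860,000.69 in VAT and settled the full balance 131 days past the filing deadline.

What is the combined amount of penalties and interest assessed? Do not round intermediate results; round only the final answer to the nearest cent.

€113,301.68

Penalty periods: ⌈131/30⌉ = 5; penalty = 5 × 1% × €860,000.69 = €43,000.03…
Interest: €860,000.69 × ((1 + 0.0006)^131 − 1) = €860,000.69 × 0.08174603… = €70,301.6415…
Penalties + interest = €43,000.0345 + €70,301.6415… = €113,301.68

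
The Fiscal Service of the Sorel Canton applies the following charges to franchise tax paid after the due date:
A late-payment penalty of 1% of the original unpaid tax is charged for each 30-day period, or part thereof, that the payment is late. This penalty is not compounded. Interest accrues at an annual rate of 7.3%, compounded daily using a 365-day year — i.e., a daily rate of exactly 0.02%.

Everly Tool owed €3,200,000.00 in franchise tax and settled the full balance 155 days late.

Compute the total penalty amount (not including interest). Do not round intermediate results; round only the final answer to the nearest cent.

€192,000.00

Penalty periods: ⌈155/30⌉ = 6; penalty = 6 × 1% × €3,200,000.00 = €192,000.00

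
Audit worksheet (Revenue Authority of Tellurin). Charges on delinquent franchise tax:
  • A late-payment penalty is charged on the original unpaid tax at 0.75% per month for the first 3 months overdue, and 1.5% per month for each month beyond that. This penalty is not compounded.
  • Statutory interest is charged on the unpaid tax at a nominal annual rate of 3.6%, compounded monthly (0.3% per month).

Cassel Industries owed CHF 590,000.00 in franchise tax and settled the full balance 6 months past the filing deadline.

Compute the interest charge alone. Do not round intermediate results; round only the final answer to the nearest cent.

Interest: CHF 590,000.00 × ((1 + 0.003)^6 − 1) = CHF 590,000.00 × 0.0181355… = CHF 10,699.9693…

CHF 10,699.97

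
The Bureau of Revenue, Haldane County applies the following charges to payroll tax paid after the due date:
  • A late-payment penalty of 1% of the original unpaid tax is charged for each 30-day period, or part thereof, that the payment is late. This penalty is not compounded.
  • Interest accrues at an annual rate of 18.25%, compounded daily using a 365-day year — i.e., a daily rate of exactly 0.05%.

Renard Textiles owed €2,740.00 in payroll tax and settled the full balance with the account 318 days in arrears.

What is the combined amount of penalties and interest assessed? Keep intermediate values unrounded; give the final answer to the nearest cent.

€773.48

Penalty periods: ⌈318/30⌉ = 11; penalty = 11 × 1% × €2,740.00 = €301.40
Interest: €2,740.00 × ((1 + 0.0005)^318 − 1) = €2,740.00 × 0.17229136… = €472.0783…
Penalties + interest = €301.4000 + €472.0783… = €773.48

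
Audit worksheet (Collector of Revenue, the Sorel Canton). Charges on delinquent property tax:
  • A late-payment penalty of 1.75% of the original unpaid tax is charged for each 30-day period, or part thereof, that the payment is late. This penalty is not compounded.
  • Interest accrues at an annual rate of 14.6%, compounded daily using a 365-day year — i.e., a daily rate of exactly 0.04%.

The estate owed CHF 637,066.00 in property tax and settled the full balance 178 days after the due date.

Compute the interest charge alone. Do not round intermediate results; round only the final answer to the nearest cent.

CHF 47,003.16

Interest: CHF 637,066.00 × ((1 + 0.0004)^178 − 1) = CHF 637,066.00 × 0.07378068… = CHF 47,003.1607…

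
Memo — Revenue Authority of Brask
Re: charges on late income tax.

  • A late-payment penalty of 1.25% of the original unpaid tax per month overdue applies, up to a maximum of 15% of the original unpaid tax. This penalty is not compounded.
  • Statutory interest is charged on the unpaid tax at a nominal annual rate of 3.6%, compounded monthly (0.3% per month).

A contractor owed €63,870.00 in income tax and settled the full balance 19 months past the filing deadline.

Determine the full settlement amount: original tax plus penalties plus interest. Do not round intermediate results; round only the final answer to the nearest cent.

Penalty (uncapped): 19 × 1.25% × €63,870.00 = €15,169.13…; cap = 15% × €63,870.00 = €9,580.50 → penalty = €9,580.50
Interest: €63,870.00 × ((1 + 0.003)^19 − 1) = €63,870.00 × 0.0585655… = €3,740.5772…
Total = €63,870.00 + €9,580.5000 + €3,740.5772… = €77,191.08

€77,191.08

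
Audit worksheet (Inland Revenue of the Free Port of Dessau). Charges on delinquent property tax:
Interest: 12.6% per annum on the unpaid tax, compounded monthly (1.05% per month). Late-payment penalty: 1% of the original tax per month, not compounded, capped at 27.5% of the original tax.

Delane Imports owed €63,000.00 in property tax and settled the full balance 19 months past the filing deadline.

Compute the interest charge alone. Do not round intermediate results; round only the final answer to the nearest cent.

Interest: €63,000.00 × ((1 + 0.0105)^19 − 1) = €63,000.00 × 0.2195231… = €13,829.9567…

€13,829.96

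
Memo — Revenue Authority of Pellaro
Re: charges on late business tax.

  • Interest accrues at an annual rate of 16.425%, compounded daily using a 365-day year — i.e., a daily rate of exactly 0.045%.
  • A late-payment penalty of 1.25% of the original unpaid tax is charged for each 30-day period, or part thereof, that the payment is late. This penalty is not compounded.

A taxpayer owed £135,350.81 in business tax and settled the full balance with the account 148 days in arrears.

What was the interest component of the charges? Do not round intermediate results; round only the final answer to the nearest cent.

£9,319.15

Interest: £135,350.81 × ((1 + 0.00045)^148 − 1) = £135,350.81 × 0.06885183… = £9,319.1514…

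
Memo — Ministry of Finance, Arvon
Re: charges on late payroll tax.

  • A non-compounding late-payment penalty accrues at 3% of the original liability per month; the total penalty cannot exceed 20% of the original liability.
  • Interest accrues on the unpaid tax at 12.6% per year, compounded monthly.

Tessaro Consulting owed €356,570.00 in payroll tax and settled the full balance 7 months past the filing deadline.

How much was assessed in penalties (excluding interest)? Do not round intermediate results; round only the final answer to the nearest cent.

€71,314.00

Penalty (uncapped): 7 × 3% × €356,570.00 = €74,879.70; cap = 20% × €356,570.00 = €71,314.00 → penalty = €71,314.00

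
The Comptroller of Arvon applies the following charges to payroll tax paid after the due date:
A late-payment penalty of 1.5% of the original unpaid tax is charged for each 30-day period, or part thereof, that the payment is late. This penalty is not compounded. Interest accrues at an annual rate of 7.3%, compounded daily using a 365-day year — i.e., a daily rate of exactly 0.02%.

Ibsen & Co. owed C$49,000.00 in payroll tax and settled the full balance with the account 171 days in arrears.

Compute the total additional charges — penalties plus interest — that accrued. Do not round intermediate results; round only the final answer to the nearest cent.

Penalty periods: ⌈171/30⌉ = 6; penalty = 6 × 1.5% × C$49,000.00 = C$4,410.00
Interest: C$49,000.00 × ((1 + 0.0002)^171 − 1) = C$49,000.00 × 0.03478801… = C$1,704.6123…
Penalties + interest = C$4,410.0000 + C$1,704.6123… = C$6,114.61

C$6,114.61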